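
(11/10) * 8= 8.80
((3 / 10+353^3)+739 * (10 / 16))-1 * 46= 1759495727 / 40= 43987393.18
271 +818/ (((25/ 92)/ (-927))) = -69755537/ 25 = -2790221.48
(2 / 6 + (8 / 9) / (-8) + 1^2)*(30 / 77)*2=20 / 21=0.95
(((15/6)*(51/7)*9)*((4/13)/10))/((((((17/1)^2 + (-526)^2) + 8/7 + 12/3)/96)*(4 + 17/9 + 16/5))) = 1982880/10308551747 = 0.00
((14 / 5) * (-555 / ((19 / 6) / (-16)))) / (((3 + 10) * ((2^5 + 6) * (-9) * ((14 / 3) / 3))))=-5328 / 4693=-1.14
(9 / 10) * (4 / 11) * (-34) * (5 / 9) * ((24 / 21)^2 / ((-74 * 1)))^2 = -0.00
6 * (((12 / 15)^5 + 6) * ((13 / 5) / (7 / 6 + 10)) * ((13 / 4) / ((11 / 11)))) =30076254 / 1046875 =28.73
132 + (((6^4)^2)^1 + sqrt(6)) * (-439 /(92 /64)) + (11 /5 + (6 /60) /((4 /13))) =-512940734.57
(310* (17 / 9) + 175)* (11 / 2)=75295 / 18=4183.06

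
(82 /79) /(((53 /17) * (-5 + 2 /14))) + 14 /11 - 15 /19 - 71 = -61767989 /875083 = -70.59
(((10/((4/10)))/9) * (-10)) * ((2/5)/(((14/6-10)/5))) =500/69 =7.25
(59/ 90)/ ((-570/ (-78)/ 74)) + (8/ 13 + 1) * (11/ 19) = 420902/ 55575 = 7.57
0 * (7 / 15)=0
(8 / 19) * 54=432 / 19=22.74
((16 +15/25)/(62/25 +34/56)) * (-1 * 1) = -11620/2161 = -5.38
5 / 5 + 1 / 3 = 4 / 3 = 1.33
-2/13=-0.15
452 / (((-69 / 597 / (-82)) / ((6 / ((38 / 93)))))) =2057830344 / 437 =4708993.92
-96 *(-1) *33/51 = 1056/17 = 62.12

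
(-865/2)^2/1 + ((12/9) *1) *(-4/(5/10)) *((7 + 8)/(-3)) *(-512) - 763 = 1907839/12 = 158986.58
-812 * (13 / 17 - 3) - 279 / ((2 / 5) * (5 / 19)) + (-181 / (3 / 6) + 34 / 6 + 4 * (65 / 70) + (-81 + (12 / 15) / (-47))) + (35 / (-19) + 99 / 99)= -4048515589 / 3188010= -1269.92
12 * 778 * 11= 102696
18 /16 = 9 /8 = 1.12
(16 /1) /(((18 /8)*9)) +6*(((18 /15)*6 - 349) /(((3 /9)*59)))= -2472842 /23895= -103.49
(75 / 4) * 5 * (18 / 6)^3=10125 / 4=2531.25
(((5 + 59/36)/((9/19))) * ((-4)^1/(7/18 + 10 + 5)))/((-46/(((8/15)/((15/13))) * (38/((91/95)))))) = 1.45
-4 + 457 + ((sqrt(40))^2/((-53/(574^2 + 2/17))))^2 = 50195606762683453/811801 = 61832403215.42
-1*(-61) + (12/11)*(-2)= 647/11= 58.82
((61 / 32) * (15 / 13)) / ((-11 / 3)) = -2745 / 4576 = -0.60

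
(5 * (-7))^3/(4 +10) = -6125/2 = -3062.50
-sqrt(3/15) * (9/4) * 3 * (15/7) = -81 * sqrt(5)/28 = -6.47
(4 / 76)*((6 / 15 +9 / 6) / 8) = 1 / 80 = 0.01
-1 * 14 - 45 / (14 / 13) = -781 / 14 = -55.79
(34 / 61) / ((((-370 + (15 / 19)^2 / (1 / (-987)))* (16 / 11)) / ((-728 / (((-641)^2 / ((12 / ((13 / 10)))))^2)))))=1360941120 / 9522522519950464817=0.00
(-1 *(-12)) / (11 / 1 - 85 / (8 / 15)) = -96 / 1187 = -0.08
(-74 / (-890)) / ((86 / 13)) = 481 / 38270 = 0.01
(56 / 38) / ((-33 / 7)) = -196 / 627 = -0.31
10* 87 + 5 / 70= 12181 / 14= 870.07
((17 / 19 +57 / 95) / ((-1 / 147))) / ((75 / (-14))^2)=-1363768 / 178125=-7.66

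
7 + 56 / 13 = 147 / 13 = 11.31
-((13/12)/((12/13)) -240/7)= 33377/1008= 33.11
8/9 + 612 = 5516/9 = 612.89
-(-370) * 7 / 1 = 2590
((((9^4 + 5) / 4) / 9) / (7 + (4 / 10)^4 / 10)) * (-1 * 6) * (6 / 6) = -10259375 / 65649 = -156.28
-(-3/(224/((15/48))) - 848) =848.00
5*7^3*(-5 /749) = -1225 /107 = -11.45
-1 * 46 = -46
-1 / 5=-0.20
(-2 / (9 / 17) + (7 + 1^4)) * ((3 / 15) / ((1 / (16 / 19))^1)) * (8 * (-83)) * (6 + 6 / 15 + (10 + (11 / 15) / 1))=-5460736 / 675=-8089.98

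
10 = 10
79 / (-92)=-79 / 92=-0.86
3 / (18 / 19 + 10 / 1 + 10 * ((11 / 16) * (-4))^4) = 7296 / 1417519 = 0.01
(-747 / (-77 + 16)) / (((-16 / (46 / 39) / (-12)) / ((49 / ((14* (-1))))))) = -120267 / 3172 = -37.92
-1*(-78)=78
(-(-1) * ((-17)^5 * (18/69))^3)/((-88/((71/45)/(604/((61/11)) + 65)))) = 5238688943044.61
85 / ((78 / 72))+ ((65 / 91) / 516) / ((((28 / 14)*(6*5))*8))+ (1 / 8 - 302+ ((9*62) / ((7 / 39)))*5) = 69063060253 / 4507776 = 15320.87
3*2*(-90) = -540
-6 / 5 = -1.20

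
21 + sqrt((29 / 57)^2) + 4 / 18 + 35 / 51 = 65167 / 2907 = 22.42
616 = 616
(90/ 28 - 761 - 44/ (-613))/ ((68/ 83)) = -539724183/ 583576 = -924.86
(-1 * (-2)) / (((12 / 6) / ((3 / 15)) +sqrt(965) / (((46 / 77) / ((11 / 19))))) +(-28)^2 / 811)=-11019727119568 / 394914977615149 +973792772876 * sqrt(965) / 394914977615149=0.05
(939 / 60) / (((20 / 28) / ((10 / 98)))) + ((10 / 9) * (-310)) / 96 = -10223 / 7560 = -1.35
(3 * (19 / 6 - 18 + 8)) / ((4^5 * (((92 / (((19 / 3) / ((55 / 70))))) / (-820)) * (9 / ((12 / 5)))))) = 223573 / 582912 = 0.38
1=1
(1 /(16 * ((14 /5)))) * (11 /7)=55 /1568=0.04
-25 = -25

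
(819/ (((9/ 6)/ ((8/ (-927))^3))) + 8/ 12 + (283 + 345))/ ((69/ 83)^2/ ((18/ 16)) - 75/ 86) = -98899199174838892/ 40552944585903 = -2438.77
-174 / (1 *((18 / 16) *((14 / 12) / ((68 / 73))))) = -63104 / 511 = -123.49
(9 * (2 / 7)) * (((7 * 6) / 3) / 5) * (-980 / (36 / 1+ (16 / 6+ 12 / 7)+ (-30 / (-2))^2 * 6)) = -74088 / 14599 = -5.07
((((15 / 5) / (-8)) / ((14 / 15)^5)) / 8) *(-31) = 70621875 / 34420736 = 2.05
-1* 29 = -29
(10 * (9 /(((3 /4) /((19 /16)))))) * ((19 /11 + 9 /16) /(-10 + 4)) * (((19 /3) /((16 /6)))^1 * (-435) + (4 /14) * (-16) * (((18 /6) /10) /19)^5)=180411397441205307 /3211109440000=56183.51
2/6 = 1/3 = 0.33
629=629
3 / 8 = 0.38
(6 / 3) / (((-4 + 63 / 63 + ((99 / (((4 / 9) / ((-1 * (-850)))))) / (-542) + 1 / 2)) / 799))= -1732232 / 381385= -4.54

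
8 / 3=2.67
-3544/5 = -708.80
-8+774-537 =229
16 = 16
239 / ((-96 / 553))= -132167 / 96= -1376.74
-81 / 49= -1.65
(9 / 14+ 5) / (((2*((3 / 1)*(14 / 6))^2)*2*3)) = 0.01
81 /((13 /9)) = 729 /13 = 56.08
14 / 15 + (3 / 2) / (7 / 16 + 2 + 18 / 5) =2854 / 2415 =1.18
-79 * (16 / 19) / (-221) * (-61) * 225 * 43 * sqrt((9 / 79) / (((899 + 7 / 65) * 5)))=-14164200 * sqrt(60019934) / 122698979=-894.33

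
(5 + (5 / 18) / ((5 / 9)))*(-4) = -22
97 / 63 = 1.54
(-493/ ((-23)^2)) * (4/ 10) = -986/ 2645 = -0.37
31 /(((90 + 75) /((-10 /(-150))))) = 31 /2475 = 0.01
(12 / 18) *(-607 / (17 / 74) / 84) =-22459 / 1071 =-20.97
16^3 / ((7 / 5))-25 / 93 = 1904465 / 651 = 2925.45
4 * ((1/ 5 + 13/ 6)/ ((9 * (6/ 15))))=71/ 27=2.63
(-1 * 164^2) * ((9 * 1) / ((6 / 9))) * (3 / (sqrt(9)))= -363096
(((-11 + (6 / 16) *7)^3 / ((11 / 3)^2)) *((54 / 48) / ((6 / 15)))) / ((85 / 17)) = -24361803 / 991232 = -24.58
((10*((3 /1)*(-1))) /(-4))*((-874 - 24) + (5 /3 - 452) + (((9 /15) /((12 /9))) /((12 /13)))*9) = -322547 /32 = -10079.59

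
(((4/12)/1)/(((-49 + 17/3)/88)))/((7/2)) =-88/455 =-0.19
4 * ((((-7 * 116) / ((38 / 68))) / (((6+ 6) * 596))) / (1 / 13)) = -89726 / 8493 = -10.56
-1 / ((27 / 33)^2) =-121 / 81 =-1.49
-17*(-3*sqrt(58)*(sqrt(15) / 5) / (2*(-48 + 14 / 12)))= -153*sqrt(870) / 1405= -3.21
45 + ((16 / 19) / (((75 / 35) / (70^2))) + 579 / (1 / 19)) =739382 / 57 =12971.61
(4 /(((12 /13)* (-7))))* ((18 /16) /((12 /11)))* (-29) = 4147 /224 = 18.51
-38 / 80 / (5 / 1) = -19 / 200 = -0.10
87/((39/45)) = 1305/13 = 100.38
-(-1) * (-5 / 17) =-5 / 17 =-0.29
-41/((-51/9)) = 123/17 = 7.24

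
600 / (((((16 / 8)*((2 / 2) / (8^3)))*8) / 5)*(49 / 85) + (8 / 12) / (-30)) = -73440000 / 2279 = -32224.66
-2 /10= -1 /5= -0.20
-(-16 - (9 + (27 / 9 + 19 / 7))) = 215 / 7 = 30.71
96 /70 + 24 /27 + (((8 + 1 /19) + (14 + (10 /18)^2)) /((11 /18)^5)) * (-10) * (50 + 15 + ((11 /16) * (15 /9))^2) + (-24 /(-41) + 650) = -13699432307972749 /79038999270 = -173324.97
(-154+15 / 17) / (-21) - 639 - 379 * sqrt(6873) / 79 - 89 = -257293 / 357 - 379 * sqrt(6873) / 79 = -1118.44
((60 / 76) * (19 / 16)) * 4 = 15 / 4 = 3.75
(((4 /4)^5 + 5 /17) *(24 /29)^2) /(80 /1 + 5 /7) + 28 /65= 9277772 /21002293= 0.44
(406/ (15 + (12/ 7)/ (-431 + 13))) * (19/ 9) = 11285582/ 197451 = 57.16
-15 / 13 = -1.15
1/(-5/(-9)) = 9/5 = 1.80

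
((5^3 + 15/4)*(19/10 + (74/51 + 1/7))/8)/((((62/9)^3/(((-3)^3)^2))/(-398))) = -45289239221907/907553024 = -49902.58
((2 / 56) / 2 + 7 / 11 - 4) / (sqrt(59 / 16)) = -2061*sqrt(59) / 9086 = -1.74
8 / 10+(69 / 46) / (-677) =5401 / 6770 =0.80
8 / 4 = 2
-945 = -945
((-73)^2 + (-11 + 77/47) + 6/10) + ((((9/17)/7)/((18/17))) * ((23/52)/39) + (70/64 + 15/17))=2414711181601/453704160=5322.22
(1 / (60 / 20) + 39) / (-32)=-59 / 48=-1.23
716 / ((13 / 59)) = 42244 / 13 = 3249.54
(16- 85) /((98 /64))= -2208 /49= -45.06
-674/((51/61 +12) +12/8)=-82228/1749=-47.01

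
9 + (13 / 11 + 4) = 156 / 11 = 14.18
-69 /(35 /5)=-69 /7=-9.86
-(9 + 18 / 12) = -10.50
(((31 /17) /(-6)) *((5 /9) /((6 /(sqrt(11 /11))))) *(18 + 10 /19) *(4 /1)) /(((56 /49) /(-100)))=4774000 /26163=182.47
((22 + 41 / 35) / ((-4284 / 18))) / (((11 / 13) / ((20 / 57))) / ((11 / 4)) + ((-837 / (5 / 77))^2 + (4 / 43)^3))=-4191211505 / 7152470656236735676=-0.00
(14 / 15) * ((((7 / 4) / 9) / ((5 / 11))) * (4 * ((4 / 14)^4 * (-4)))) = -1408 / 33075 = -0.04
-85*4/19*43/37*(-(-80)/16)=-73100/703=-103.98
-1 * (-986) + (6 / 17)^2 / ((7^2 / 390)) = 13976786 / 14161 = 986.99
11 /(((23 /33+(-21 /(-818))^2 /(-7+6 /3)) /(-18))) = -21860281080 /76934707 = -284.14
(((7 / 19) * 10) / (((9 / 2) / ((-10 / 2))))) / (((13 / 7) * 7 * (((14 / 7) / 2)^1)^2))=-700 / 2223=-0.31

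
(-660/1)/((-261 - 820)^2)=-660/1168561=-0.00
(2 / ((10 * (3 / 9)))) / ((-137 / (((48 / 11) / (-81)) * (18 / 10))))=16 / 37675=0.00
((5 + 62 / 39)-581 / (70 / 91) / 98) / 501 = -6101 / 2735460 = -0.00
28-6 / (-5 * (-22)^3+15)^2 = 79410660694 / 2836095025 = 28.00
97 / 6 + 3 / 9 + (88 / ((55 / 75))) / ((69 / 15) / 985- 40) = 1772747 / 131318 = 13.50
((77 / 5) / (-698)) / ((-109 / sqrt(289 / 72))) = 1309* sqrt(2) / 4564920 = 0.00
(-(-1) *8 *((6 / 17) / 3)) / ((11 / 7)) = 0.60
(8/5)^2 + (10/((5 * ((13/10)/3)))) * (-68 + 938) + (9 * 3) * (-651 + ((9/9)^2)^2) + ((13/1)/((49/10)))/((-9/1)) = -1939524088/143325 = -13532.35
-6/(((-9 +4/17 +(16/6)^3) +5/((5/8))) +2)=-2754/9271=-0.30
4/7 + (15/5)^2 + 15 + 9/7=181/7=25.86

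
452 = 452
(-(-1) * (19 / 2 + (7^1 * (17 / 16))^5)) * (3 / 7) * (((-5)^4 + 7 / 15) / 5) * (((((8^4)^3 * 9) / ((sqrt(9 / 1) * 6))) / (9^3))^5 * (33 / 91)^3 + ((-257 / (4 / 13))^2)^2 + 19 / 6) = 1827463677508154498246789164989209382521632484898996696261835194649270613 / 134972715660313576472366284800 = 13539504399595399147795260000000000000000000.00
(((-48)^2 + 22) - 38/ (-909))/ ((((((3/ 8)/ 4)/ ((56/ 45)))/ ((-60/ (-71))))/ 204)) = 1030595657728/ 193617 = 5322857.28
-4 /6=-2 /3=-0.67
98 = 98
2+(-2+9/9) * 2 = 0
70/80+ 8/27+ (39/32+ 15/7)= 27415/6048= 4.53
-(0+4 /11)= -4 /11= -0.36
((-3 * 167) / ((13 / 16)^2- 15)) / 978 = 21376 / 598373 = 0.04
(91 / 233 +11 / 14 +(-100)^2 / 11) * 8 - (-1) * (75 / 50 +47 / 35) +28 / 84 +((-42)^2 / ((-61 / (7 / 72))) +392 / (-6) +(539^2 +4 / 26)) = 21179932675043 / 71136065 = 297738.32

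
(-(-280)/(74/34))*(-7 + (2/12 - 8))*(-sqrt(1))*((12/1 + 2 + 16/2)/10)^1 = 466004/111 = 4198.23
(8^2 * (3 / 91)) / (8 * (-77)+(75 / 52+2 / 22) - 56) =-8448 / 2684549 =-0.00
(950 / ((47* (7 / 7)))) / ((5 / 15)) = 2850 / 47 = 60.64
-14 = -14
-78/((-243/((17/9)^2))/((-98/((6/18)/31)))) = -22827532/2187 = -10437.83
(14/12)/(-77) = -1/66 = -0.02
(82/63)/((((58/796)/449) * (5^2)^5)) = 14653564/17841796875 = 0.00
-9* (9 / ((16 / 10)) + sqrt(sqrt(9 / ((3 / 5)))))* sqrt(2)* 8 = sqrt(2)* (-405 - 72* 15^(1 / 4)) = -773.14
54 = 54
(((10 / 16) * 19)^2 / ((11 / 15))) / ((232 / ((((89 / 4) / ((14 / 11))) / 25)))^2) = 94362873 / 54013460480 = 0.00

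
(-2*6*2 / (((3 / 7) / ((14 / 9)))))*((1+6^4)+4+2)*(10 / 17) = -10215520 / 153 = -66768.10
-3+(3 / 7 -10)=-88 / 7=-12.57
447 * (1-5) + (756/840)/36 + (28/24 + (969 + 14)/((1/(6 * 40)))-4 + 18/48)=7023887/30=234129.57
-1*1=-1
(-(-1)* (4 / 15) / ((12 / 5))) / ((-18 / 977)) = -977 / 162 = -6.03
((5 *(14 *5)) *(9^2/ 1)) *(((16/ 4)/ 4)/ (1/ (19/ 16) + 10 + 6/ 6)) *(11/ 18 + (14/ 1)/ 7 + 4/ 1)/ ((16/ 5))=79135/ 16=4945.94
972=972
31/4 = 7.75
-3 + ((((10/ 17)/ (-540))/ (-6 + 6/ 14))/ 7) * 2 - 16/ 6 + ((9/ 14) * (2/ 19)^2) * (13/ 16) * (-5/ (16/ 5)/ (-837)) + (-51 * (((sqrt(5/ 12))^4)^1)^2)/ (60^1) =-8173834471969/ 1435966092288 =-5.69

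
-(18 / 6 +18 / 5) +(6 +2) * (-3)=-153 / 5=-30.60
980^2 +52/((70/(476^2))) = 5643568/5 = 1128713.60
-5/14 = -0.36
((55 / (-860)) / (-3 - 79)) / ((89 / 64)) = 88 / 156907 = 0.00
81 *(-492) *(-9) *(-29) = -10401372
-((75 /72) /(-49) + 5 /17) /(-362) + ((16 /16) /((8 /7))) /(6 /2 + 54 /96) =33876797 /137504976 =0.25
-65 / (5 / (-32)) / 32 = 13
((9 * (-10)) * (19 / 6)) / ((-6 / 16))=760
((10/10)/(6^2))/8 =1/288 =0.00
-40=-40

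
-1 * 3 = -3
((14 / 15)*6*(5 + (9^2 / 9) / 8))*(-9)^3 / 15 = -83349 / 50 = -1666.98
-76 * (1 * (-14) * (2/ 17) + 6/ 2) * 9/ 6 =-2622/ 17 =-154.24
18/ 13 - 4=-34/ 13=-2.62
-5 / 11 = -0.45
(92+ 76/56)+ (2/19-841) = -198845/266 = -747.54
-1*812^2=-659344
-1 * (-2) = 2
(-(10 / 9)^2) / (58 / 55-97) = 5500 / 427437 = 0.01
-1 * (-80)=80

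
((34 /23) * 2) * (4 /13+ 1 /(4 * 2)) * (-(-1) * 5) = 3825 /598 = 6.40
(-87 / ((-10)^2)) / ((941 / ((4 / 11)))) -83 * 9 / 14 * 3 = -579915993 / 3622850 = -160.07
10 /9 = 1.11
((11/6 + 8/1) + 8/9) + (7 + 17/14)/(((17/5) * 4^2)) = 372647/34272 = 10.87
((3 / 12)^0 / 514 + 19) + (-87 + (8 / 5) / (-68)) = -2971863 / 43690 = -68.02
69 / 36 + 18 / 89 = 2263 / 1068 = 2.12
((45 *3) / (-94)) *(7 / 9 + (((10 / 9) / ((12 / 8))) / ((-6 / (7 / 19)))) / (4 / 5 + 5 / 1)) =-171815 / 155382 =-1.11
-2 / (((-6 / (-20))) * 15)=-4 / 9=-0.44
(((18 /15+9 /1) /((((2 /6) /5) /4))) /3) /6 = 34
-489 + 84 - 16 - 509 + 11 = -919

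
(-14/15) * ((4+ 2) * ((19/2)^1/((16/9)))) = -29.92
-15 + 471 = 456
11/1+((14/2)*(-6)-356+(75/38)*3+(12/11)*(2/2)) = -158835/418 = -379.99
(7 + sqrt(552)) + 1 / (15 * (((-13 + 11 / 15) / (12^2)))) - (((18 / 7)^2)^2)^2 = -252634726705 / 132590423 + 2 * sqrt(138) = -1881.88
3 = 3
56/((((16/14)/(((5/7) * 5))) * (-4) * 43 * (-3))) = 175/516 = 0.34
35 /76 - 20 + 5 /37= -54565 /2812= -19.40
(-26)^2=676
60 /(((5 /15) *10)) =18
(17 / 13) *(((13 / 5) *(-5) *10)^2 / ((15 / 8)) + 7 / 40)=18387557 / 1560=11786.90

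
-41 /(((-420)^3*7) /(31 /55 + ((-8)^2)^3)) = 591135991 /28523880000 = 0.02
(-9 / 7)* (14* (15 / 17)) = -270 / 17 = -15.88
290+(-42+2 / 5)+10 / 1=1292 / 5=258.40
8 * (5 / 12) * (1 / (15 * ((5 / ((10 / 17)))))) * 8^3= 2048 / 153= 13.39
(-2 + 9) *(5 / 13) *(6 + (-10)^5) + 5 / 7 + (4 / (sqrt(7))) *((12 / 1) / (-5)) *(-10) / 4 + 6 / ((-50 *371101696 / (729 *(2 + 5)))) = -4638480566812431 / 17229721600 + 24 *sqrt(7) / 7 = -269204.83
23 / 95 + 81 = 7718 / 95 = 81.24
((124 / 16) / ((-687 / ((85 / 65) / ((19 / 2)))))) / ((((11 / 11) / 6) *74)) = -527 / 4185662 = -0.00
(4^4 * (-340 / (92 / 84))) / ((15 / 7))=-852992 / 23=-37086.61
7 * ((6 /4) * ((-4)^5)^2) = 11010048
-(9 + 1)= -10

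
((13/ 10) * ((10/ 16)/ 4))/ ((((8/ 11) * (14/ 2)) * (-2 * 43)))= -143/ 308224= -0.00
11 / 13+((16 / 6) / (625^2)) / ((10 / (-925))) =0.85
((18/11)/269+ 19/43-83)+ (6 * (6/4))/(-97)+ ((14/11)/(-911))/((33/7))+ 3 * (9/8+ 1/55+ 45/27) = -1101469845662347/14841488612280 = -74.22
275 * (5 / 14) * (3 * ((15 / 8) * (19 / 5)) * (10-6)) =235125 / 28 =8397.32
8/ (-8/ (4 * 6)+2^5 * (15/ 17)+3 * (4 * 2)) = 408/ 2647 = 0.15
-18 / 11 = -1.64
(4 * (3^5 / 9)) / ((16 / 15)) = 405 / 4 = 101.25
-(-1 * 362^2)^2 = -17172529936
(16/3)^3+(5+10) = 4501/27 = 166.70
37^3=50653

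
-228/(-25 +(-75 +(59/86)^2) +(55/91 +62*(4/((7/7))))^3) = -0.00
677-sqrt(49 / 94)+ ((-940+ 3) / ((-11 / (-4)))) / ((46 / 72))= 36353 / 253-7 * sqrt(94) / 94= 142.97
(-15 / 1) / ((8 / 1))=-15 / 8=-1.88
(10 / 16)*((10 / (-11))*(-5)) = 125 / 44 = 2.84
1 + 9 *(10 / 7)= 97 / 7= 13.86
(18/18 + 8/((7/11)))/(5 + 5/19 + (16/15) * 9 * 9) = 9025/60956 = 0.15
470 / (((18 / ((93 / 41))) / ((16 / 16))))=7285 / 123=59.23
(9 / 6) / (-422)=-3 / 844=-0.00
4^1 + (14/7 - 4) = 2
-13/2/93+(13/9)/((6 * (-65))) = -308/4185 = -0.07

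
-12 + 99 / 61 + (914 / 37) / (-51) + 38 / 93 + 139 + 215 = 343.55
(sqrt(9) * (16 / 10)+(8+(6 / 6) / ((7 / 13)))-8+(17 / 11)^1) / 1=3158 / 385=8.20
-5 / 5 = -1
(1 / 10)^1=1 / 10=0.10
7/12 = 0.58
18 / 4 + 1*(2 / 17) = 157 / 34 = 4.62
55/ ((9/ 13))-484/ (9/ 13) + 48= -1715/ 3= -571.67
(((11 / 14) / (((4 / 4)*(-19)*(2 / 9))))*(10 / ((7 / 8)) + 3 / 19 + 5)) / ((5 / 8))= -436788 / 88445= -4.94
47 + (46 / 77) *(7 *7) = 839 / 11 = 76.27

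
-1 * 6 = -6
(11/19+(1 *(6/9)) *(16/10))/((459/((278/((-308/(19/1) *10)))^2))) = 24595633/2332638000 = 0.01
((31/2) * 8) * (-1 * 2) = -248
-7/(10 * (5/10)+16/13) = -91/81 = -1.12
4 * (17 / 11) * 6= 408 / 11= 37.09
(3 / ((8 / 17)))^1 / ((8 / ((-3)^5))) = -12393 / 64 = -193.64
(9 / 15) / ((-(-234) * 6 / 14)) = 7 / 1170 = 0.01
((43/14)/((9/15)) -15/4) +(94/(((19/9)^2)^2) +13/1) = 209103103/10946964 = 19.10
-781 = -781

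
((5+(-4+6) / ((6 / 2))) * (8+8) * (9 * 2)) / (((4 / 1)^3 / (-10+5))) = -255 / 2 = -127.50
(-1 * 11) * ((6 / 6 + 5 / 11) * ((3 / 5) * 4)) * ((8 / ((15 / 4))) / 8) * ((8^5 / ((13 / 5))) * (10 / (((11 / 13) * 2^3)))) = -2097152 / 11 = -190650.18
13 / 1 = 13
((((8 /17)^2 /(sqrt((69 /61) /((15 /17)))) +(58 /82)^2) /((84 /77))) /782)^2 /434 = 101761 * sqrt(119255) /56715017662876167 +153425913699971 /167940059524779933343104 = 0.00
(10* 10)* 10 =1000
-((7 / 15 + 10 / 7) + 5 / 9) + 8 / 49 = -5044 / 2205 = -2.29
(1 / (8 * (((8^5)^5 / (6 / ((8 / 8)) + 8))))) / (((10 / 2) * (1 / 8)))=7 / 94447329657392904273920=0.00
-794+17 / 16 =-12687 / 16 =-792.94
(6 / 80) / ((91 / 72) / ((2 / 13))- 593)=-54 / 421045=-0.00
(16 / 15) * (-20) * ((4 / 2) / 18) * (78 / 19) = -1664 / 171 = -9.73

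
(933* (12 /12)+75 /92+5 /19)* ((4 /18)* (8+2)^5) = 81638450000 /3933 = 20757297.23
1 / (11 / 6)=6 / 11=0.55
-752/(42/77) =-4136/3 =-1378.67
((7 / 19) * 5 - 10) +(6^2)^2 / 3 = 8053 / 19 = 423.84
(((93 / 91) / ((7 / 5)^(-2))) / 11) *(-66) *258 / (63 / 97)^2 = -50168788 / 6825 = -7350.74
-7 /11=-0.64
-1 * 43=-43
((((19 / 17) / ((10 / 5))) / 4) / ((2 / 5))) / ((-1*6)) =-95 / 1632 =-0.06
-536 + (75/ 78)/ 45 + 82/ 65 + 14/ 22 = -6873619/ 12870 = -534.08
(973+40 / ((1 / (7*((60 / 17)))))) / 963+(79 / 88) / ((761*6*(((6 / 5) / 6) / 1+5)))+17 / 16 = 176679125413 / 57009322656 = 3.10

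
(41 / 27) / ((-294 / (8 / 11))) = -164 / 43659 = -0.00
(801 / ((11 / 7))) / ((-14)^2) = 801 / 308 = 2.60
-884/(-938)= 442/469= 0.94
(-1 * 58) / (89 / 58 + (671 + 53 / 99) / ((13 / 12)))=-111012 / 1189385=-0.09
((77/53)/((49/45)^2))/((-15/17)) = -25245/18179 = -1.39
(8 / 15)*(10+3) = 104 / 15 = 6.93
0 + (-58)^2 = 3364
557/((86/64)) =17824/43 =414.51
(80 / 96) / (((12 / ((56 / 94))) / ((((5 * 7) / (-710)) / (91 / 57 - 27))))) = 4655 / 57983712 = 0.00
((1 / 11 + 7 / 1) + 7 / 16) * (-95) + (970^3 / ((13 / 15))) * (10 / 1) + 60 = 10530841652.49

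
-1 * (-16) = 16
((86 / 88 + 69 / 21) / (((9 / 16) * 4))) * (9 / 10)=1313 / 770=1.71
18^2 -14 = 310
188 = 188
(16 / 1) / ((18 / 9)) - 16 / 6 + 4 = 28 / 3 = 9.33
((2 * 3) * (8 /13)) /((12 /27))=108 /13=8.31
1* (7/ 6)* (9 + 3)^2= 168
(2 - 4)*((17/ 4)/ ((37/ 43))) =-731/ 74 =-9.88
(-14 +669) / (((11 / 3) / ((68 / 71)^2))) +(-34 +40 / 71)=7232066 / 55451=130.42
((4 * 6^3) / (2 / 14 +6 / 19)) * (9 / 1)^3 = 83770848 / 61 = 1373292.59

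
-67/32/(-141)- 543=-2449949/4512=-542.99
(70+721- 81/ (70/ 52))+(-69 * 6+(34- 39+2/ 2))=10949/ 35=312.83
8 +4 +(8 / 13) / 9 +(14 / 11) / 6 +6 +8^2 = 105895 / 1287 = 82.28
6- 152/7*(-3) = 71.14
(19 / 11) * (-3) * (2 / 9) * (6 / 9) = -76 / 99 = -0.77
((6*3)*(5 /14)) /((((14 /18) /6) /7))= 2430 /7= 347.14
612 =612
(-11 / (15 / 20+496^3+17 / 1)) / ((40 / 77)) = -847 / 4880958150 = -0.00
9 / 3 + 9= 12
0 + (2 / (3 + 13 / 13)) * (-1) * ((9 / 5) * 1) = -9 / 10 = -0.90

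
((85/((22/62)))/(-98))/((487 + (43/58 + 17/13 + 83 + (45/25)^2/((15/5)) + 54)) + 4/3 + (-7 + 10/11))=-74504625/18970163261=-0.00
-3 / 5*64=-192 / 5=-38.40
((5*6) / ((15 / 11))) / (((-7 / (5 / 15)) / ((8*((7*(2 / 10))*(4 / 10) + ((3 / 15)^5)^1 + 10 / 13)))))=-9506288 / 853125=-11.14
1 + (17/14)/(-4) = 39/56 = 0.70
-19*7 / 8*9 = -1197 / 8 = -149.62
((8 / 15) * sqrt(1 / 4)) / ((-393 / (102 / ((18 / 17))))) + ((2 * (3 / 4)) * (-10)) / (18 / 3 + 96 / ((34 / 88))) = -3170177 / 25501770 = -0.12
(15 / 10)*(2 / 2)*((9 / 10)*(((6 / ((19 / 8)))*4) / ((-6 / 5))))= -216 / 19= -11.37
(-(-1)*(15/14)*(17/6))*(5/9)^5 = 265625/1653372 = 0.16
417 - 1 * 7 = 410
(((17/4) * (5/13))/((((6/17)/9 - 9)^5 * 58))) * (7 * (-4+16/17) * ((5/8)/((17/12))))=10655191575/2312272369310612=0.00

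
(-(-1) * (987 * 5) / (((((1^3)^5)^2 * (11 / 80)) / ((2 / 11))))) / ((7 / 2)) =225600 / 121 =1864.46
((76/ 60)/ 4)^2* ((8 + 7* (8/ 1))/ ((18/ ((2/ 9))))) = 1444/ 18225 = 0.08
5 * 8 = 40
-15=-15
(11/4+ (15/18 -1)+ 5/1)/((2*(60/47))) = 4277/1440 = 2.97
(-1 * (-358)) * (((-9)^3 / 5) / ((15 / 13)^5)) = -398768682 / 15625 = -25521.20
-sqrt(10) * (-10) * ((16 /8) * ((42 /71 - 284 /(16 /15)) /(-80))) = 75447 * sqrt(10) /1136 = 210.02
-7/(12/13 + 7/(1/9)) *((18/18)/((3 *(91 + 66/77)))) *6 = -1274/534333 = -0.00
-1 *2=-2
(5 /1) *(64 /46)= 160 /23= 6.96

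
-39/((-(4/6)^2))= 351/4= 87.75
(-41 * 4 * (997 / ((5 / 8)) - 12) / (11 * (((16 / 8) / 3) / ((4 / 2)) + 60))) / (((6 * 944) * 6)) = -81139 / 7048140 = -0.01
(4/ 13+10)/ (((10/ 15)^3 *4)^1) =1809/ 208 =8.70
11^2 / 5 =121 / 5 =24.20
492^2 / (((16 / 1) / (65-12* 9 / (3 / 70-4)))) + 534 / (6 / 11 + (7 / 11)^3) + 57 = 413673971364 / 296113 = 1397013.88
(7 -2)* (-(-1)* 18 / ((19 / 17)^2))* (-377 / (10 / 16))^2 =47318723712 / 1805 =26215359.40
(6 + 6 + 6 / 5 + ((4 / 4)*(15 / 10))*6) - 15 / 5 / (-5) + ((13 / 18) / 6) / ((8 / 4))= 24689 / 1080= 22.86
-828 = -828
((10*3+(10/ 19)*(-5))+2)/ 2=279/ 19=14.68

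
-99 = -99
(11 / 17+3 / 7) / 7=128 / 833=0.15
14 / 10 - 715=-3568 / 5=-713.60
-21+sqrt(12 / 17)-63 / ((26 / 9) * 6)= -1281 / 52+2 * sqrt(51) / 17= -23.79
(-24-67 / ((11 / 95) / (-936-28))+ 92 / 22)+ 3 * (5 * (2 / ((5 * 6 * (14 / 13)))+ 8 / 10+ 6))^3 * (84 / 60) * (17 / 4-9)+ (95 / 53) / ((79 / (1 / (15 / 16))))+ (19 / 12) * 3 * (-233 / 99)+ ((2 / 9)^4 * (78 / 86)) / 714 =-429402505410565508377 / 1731805535386080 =-247950.76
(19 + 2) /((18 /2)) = 7 /3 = 2.33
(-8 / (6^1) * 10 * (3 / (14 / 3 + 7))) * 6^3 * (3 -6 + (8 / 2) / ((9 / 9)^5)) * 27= -139968 / 7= -19995.43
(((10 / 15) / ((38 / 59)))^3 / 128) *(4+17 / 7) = 1026895 / 18436992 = 0.06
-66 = -66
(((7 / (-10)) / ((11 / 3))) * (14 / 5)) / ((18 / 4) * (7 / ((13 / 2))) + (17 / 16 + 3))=-30576 / 509575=-0.06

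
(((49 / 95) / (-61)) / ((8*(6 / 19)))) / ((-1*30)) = 49 / 439200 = 0.00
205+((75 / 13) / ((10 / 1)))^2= 138805 / 676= 205.33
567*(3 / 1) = 1701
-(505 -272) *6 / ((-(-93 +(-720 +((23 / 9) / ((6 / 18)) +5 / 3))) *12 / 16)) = -5592 / 2411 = -2.32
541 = 541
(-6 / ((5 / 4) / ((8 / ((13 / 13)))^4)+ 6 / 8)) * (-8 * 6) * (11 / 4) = 12976128 / 12293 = 1055.57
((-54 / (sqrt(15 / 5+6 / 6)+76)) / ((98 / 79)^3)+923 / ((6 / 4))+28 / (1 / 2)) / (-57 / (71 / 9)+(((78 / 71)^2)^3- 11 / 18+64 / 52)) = -9464936797262543608833 / 68383270432150268756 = -138.41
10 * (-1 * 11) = -110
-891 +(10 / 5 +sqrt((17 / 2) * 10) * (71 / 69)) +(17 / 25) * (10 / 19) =-84421 / 95 +71 * sqrt(85) / 69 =-879.16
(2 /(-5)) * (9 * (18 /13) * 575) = -37260 /13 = -2866.15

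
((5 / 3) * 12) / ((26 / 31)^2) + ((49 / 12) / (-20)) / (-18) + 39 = 67.44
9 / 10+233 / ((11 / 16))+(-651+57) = -27961 / 110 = -254.19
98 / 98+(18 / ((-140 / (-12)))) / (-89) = 3061 / 3115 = 0.98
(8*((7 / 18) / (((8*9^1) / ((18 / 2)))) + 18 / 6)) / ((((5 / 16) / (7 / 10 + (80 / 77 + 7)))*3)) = 3938708 / 17325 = 227.34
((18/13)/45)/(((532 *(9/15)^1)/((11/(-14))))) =-11/145236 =-0.00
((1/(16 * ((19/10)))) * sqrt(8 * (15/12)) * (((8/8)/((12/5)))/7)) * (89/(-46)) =-2225 * sqrt(10)/587328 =-0.01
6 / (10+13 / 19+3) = 57 / 130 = 0.44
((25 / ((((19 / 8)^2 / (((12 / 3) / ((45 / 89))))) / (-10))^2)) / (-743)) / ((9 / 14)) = -726754918400 / 70587978687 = -10.30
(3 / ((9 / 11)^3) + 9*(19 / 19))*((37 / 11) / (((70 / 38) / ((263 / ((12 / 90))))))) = 325219751 / 6237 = 52143.62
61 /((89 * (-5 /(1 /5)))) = -61 /2225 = -0.03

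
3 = 3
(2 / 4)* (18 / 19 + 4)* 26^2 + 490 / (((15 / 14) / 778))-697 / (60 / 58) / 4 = 357309.10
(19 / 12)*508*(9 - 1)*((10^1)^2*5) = 9652000 / 3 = 3217333.33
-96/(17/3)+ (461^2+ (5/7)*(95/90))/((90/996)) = 37783120391/16065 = 2351890.47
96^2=9216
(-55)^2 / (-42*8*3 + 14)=-3025 / 994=-3.04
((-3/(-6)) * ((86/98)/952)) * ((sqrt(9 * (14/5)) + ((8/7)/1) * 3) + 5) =129 * sqrt(70)/466480 + 2537/653072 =0.01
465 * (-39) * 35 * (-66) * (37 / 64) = 774999225 / 32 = 24218725.78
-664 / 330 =-332 / 165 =-2.01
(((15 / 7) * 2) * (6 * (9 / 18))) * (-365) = -32850 / 7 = -4692.86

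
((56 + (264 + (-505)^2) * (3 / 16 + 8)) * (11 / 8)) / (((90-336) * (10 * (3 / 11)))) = -4283.85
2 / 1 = 2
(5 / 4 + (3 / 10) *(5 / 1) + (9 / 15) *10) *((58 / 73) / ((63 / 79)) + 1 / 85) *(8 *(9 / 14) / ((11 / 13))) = 5122897 / 95557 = 53.61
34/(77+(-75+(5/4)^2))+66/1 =4306/57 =75.54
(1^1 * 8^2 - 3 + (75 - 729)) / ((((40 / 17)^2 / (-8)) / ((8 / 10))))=171377 / 250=685.51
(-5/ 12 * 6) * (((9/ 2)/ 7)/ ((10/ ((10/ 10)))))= -9/ 56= -0.16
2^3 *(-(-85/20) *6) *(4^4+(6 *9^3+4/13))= 12279576/13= 944582.77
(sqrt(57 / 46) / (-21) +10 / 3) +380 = 1150 / 3 - sqrt(2622) / 966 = 383.28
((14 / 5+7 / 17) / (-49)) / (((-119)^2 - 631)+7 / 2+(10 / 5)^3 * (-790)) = -26 / 2861355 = -0.00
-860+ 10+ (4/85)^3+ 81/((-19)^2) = -188394489021/221699125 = -849.78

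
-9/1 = -9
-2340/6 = -390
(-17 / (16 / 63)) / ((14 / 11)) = -1683 / 32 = -52.59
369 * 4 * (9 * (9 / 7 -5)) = -345384 / 7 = -49340.57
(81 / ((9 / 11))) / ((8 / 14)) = 693 / 4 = 173.25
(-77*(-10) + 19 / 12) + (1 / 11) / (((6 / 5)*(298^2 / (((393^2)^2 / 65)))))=1084.66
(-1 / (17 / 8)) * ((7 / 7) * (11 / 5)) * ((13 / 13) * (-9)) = 9.32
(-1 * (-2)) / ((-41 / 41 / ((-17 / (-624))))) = -17 / 312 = -0.05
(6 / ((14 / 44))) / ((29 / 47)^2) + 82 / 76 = 11321711 / 223706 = 50.61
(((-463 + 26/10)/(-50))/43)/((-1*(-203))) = 1151/1091125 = 0.00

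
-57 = -57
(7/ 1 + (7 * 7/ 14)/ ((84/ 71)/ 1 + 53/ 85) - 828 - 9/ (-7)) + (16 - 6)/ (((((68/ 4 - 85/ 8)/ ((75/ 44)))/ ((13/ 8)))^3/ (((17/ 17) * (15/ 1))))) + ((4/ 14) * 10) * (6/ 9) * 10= -5382694418948821/ 6844505309664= -786.43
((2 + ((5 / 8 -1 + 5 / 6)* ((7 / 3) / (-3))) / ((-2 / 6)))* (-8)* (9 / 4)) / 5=-221 / 20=-11.05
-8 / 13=-0.62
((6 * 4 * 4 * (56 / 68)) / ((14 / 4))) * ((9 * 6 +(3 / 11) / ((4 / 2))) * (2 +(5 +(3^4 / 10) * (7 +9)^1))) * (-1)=-156182976 / 935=-167040.62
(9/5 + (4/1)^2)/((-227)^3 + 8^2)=-89/58485095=-0.00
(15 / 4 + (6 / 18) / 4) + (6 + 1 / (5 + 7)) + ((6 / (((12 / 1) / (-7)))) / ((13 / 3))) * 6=791 / 156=5.07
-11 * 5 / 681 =-0.08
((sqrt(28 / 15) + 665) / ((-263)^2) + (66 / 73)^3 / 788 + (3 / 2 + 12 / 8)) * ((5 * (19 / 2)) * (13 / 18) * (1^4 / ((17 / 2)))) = 247 * sqrt(105) / 31748571 + 9854382084233245 / 811031522469093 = 12.15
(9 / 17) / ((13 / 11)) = 99 / 221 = 0.45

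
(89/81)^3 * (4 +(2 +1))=4934783/531441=9.29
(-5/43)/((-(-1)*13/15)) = -75/559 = -0.13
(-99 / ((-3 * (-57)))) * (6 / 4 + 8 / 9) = -473 / 342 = -1.38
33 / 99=0.33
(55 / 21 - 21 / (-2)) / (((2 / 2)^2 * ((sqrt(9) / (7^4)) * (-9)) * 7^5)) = -551 / 7938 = -0.07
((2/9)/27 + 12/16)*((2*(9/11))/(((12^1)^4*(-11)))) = -67/12317184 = -0.00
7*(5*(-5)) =-175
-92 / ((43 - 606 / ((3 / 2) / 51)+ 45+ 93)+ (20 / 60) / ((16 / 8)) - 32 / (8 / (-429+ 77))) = 552 / 114089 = 0.00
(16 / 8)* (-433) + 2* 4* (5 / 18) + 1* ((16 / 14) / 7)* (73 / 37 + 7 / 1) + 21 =-13727701 / 16317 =-841.31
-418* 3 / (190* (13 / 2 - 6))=-66 / 5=-13.20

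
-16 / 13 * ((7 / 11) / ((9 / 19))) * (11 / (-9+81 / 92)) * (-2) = -391552 / 87399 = -4.48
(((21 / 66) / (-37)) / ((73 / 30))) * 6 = -630 / 29711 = -0.02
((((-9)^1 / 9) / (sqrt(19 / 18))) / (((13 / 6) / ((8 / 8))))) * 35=-630 * sqrt(38) / 247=-15.72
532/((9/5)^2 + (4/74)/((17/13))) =8365700/51599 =162.13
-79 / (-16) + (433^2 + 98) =3001471 / 16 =187591.94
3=3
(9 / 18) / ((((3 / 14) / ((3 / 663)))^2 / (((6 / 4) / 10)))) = 49 / 1465230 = 0.00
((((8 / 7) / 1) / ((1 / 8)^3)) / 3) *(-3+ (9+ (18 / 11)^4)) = 37609472 / 14641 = 2568.78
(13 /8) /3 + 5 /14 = 151 /168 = 0.90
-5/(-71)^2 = -5/5041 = -0.00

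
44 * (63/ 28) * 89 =8811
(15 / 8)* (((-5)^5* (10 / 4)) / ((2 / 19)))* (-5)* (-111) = -2471484375 / 32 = -77233886.72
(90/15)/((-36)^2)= 1/216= 0.00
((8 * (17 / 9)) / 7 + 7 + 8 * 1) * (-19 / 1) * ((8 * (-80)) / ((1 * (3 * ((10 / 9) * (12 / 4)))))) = 1314496 / 63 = 20865.02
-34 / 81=-0.42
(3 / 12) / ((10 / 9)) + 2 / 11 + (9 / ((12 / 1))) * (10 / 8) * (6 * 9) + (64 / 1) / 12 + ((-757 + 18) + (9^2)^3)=350300521 / 660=530758.37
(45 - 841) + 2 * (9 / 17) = -13514 / 17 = -794.94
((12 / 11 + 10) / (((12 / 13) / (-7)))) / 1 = -5551 / 66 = -84.11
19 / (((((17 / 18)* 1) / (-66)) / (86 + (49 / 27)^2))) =-54419420 / 459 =-118560.83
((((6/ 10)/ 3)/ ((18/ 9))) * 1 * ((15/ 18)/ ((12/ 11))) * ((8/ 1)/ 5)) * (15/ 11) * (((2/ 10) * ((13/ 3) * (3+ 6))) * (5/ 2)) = 13/ 4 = 3.25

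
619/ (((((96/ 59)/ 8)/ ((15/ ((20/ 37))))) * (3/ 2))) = 1351277/ 24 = 56303.21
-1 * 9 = -9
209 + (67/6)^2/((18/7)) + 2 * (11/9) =259.94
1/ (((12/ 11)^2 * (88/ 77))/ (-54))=-2541/ 64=-39.70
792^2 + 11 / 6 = 3763595 / 6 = 627265.83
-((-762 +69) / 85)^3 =332812557 / 614125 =541.93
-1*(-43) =43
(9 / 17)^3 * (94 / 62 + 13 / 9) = 66906 / 152303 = 0.44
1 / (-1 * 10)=-1 / 10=-0.10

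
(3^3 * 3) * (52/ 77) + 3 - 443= -29668/ 77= -385.30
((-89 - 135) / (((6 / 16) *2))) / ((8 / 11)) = -410.67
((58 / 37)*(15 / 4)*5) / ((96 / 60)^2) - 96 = -400281 / 4736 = -84.52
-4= -4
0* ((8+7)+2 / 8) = 0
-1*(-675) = 675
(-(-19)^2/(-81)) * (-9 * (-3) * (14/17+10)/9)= 144.71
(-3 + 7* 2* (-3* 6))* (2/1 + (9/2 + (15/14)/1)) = -13515/7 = -1930.71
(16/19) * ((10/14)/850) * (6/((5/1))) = 48/56525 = 0.00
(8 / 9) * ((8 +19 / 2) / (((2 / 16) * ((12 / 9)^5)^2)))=229635 / 32768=7.01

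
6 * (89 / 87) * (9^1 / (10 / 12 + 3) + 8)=42364 / 667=63.51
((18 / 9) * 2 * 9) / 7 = 36 / 7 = 5.14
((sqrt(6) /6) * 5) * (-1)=-2.04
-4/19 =-0.21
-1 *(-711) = 711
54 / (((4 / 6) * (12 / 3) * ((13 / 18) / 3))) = 2187 / 26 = 84.12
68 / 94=34 / 47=0.72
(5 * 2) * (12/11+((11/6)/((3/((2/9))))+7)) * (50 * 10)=36650000/891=41133.56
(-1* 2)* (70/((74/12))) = -840/37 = -22.70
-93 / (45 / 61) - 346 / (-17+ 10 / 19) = -493273 / 4695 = -105.06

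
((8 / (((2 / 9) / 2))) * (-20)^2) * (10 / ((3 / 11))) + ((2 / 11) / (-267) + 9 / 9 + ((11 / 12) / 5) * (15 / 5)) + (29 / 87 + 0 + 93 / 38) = 1178564192563 / 1116060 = 1056004.33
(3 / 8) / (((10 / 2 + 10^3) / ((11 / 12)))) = 11 / 32160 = 0.00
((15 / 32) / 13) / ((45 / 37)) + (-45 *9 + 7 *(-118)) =-1536251 / 1248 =-1230.97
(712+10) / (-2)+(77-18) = -302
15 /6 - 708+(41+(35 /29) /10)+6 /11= -211763 /319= -663.83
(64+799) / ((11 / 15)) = 12945 / 11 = 1176.82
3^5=243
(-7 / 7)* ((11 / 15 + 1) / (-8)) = 0.22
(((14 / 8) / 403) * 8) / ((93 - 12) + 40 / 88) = 0.00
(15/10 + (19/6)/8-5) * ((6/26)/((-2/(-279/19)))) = -41571/7904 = -5.26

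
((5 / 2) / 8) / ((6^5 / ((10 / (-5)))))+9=559867 / 62208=9.00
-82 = -82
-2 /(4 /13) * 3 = -39 /2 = -19.50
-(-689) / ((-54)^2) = 0.24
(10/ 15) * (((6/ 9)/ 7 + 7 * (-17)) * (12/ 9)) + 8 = -18464/ 189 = -97.69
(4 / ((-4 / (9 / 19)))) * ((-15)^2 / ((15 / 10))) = -1350 / 19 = -71.05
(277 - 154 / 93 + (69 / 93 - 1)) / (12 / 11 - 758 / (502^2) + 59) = 35458600826 / 7745333229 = 4.58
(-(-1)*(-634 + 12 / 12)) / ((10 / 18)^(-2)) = -195.37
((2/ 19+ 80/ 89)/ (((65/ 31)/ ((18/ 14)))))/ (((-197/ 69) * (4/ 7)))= -16344099/ 43306510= -0.38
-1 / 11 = -0.09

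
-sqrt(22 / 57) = -sqrt(1254) / 57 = -0.62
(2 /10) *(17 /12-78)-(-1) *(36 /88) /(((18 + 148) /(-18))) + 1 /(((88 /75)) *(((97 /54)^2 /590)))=72405585407 /515425020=140.48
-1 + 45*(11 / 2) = 493 / 2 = 246.50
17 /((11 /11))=17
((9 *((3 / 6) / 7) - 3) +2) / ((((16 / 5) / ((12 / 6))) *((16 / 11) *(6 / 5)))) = -1375 / 10752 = -0.13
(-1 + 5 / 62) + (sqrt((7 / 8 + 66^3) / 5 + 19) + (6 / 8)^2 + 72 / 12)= 2799 / 496 + sqrt(920294) / 4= 245.47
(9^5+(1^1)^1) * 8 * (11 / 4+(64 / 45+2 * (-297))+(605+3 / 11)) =722323220 / 99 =7296194.14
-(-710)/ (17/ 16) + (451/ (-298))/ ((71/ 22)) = 120093103/ 179843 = 667.77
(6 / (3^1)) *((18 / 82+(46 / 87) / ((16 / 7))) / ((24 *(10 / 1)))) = 2573 / 684864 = 0.00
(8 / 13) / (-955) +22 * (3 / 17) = 819254 / 211055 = 3.88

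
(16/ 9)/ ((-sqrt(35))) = -16 * sqrt(35)/ 315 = -0.30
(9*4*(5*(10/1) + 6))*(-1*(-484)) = 975744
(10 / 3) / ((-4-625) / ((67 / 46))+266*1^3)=-335 / 16668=-0.02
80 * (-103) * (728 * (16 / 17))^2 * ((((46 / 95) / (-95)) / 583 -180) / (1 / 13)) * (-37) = -101857567217915610529792 / 304119035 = -334926642187706.57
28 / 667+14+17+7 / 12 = 253129 / 8004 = 31.63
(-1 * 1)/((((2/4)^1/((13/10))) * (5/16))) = -208/25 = -8.32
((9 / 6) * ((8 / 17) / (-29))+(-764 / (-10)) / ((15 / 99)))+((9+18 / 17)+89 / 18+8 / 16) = 3391166 / 6525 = 519.72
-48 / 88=-6 / 11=-0.55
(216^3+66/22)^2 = 101560017134601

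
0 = 0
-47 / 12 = -3.92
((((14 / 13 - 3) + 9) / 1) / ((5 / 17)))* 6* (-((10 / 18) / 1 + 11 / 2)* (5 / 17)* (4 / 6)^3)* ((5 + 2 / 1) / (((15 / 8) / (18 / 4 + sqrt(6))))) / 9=-2246272 / 15795 - 4492544* sqrt(6) / 142155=-219.63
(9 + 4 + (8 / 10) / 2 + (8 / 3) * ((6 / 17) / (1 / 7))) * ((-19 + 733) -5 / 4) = 4843849 / 340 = 14246.61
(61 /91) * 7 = 61 /13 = 4.69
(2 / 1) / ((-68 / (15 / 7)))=-15 / 238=-0.06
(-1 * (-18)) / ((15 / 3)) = 18 / 5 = 3.60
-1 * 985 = -985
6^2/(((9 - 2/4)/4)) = 288/17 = 16.94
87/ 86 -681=-58479/ 86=-679.99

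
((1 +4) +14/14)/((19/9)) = 54/19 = 2.84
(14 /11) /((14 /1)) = 1 /11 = 0.09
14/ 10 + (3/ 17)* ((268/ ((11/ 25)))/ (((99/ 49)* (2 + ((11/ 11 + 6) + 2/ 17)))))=407071/ 56265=7.23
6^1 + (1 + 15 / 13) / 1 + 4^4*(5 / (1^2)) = 16746 / 13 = 1288.15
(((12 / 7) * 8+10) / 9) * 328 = 54448 / 63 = 864.25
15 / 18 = 5 / 6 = 0.83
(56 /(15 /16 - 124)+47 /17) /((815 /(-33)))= -231933 /2480045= -0.09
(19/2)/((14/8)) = 38/7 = 5.43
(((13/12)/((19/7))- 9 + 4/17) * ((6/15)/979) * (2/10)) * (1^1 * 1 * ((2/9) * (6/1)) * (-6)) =5188/948651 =0.01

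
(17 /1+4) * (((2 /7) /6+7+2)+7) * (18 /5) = 6066 /5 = 1213.20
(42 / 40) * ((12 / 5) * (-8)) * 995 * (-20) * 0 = 0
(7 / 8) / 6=7 / 48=0.15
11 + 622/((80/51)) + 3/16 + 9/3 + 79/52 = 428721/1040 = 412.23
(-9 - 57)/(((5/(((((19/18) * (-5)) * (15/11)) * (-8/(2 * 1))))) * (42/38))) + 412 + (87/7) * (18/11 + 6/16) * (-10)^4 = 57762002/231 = 250051.96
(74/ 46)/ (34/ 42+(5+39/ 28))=3108/ 13915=0.22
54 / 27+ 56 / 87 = 230 / 87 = 2.64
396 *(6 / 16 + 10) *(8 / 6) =5478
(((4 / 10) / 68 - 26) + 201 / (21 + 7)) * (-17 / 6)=14927 / 280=53.31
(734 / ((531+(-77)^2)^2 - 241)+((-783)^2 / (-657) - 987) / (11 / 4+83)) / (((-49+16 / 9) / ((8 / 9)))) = 187186030690928 / 444087386650425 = 0.42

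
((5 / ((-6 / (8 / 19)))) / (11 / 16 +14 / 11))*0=0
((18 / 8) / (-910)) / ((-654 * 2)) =0.00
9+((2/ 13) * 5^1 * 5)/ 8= 493/ 52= 9.48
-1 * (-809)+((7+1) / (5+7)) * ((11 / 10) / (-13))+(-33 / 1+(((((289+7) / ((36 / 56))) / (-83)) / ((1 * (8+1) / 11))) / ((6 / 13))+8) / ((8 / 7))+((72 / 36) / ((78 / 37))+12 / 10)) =772.24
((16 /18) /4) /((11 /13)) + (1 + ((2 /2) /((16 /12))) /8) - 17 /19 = 27787 /60192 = 0.46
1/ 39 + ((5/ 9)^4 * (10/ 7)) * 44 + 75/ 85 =69991018/ 10149867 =6.90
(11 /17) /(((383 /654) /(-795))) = -5719230 /6511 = -878.40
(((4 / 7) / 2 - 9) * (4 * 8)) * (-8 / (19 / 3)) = 352.24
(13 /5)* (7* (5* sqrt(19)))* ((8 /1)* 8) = 5824* sqrt(19) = 25386.23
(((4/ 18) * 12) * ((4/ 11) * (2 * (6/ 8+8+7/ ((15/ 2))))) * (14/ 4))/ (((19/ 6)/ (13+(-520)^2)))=1599664976/ 285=5612859.56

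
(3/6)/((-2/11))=-11/4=-2.75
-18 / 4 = -9 / 2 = -4.50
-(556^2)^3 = -29542602396307456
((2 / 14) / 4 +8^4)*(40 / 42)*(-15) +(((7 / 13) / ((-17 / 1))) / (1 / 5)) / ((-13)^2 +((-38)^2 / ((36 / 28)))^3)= -654409808343335790160 / 11183663859244877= -58514.80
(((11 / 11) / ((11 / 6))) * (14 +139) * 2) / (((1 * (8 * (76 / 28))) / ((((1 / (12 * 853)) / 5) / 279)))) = 119 / 221063480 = 0.00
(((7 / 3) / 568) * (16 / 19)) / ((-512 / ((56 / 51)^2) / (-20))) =1715 / 10526247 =0.00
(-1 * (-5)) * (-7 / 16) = -35 / 16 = -2.19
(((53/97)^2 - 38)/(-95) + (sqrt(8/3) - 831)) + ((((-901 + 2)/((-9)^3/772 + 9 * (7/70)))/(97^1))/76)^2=-821.39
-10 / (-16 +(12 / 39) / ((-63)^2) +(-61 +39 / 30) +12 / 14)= 5159700 / 38616629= 0.13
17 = 17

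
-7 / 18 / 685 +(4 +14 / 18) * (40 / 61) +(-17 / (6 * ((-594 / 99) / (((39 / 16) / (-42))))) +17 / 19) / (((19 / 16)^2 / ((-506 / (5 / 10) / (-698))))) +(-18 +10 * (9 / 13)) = -128391980620583 / 18204469362170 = -7.05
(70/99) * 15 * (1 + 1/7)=400/33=12.12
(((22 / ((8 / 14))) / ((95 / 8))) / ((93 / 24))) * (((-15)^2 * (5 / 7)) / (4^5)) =2475 / 18848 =0.13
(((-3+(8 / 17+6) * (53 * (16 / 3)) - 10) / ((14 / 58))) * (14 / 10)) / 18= 2685893 / 4590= 585.16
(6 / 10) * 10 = 6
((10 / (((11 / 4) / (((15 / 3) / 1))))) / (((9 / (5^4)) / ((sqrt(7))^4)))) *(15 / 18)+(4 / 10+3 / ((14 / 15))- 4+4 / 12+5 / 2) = 535962943 / 10395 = 51559.69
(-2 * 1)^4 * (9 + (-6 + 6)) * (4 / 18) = 32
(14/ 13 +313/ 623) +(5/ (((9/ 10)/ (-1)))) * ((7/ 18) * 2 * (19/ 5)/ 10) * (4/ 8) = 994975/ 1312038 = 0.76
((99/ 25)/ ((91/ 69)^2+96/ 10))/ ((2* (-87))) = -157113/ 78280570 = -0.00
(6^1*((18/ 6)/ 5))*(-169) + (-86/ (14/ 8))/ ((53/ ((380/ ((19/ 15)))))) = -886.57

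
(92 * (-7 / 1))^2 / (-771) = -414736 / 771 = -537.92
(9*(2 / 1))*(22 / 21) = 132 / 7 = 18.86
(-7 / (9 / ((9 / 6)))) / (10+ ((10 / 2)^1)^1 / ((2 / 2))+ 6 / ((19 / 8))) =-133 / 1998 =-0.07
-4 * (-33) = 132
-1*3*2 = -6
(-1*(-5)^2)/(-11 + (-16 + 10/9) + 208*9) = -45/3323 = -0.01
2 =2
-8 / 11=-0.73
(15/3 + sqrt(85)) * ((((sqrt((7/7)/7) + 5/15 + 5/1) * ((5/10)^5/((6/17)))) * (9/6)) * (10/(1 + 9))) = 17 * (5 + sqrt(85)) * (3 * sqrt(7) + 112)/2688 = 10.79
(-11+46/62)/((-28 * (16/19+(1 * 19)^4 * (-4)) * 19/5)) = -53/286566728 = -0.00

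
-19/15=-1.27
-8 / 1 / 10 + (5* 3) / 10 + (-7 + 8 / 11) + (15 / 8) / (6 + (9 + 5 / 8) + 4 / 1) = -94591 / 17270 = -5.48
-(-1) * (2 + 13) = 15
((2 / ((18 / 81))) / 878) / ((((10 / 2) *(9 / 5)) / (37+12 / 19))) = 715 / 16682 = 0.04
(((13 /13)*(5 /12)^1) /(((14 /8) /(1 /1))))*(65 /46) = 325 /966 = 0.34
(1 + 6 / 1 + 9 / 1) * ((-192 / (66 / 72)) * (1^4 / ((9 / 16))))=-65536 / 11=-5957.82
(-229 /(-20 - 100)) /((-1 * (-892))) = 229 /107040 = 0.00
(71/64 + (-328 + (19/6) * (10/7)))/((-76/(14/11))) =433261/80256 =5.40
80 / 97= 0.82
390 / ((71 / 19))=7410 / 71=104.37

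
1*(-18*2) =-36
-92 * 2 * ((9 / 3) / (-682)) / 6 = 46 / 341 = 0.13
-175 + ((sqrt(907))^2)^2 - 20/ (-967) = 795332378/ 967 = 822474.02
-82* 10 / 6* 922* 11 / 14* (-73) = 151775030 / 21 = 7227382.38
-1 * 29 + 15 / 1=-14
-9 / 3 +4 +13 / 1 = 14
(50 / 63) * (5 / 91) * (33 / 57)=2750 / 108927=0.03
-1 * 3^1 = -3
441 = 441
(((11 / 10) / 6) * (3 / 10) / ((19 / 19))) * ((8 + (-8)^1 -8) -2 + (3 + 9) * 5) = 11 / 4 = 2.75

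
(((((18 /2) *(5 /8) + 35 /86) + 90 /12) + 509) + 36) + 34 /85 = 961363 /1720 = 558.93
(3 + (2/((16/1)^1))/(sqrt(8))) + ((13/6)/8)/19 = sqrt(2)/32 + 2749/912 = 3.06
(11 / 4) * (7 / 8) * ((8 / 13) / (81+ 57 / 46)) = 1771 / 98358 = 0.02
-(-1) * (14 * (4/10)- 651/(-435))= 1029/145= 7.10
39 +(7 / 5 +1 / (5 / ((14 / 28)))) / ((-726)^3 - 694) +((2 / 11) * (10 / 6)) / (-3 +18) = 2956414703323 / 75766258260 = 39.02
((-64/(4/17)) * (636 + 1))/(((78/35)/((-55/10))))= 1282820/3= 427606.67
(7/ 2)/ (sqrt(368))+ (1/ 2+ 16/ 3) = 7 * sqrt(23)/ 184+ 35/ 6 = 6.02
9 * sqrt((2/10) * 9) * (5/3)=9 * sqrt(5)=20.12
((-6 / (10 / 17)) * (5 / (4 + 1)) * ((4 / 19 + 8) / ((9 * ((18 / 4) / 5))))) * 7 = -12376 / 171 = -72.37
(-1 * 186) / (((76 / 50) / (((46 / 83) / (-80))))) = 0.85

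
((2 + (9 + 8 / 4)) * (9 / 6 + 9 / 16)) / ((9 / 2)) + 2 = 191 / 24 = 7.96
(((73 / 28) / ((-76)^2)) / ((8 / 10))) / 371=365 / 240004352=0.00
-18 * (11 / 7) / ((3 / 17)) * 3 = -3366 / 7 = -480.86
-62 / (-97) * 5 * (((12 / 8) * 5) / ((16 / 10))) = 11625 / 776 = 14.98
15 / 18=5 / 6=0.83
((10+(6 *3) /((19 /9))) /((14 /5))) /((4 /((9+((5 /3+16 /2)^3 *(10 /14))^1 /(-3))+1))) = -25580500 /75411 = -339.21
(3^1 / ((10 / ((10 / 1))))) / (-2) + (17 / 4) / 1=11 / 4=2.75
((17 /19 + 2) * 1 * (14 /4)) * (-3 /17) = -1155 /646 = -1.79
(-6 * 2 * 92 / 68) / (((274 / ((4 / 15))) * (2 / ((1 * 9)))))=-0.07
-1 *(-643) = 643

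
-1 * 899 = -899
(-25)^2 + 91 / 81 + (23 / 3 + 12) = 52309 / 81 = 645.79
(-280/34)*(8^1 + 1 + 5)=-115.29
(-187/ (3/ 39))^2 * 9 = 53187849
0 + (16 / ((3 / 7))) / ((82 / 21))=392 / 41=9.56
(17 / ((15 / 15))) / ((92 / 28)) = 119 / 23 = 5.17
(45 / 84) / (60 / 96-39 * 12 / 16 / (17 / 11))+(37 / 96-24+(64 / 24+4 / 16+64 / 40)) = -159961441 / 8363040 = -19.13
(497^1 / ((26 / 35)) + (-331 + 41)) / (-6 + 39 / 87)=-285795 / 4186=-68.27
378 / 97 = 3.90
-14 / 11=-1.27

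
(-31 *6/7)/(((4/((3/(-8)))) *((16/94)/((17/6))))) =74307/1792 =41.47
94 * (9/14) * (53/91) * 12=269028/637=422.34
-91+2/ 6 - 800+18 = -2618/ 3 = -872.67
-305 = -305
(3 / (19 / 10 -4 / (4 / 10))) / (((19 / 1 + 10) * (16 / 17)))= -85 / 6264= -0.01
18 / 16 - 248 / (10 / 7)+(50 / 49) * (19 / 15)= -1006553 / 5880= -171.18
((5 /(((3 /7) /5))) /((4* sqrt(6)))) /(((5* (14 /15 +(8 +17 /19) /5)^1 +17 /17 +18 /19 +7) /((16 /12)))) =3325* sqrt(6) /23094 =0.35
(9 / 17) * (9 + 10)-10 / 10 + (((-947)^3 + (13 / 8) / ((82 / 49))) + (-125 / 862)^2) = -849278112.95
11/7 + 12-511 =-3482/7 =-497.43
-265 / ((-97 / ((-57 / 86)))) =-15105 / 8342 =-1.81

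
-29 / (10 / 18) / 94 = -261 / 470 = -0.56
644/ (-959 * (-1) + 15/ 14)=0.67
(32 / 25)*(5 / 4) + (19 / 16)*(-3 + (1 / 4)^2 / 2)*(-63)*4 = 569599 / 640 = 890.00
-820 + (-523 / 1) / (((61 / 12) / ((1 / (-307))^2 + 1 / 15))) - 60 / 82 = -827.59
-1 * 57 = -57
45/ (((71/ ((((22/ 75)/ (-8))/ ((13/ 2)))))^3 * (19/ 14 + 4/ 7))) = -9317/ 796159597837500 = -0.00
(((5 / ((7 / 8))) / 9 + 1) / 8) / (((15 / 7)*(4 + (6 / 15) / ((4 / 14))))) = 103 / 5832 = 0.02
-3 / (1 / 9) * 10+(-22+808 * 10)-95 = 7693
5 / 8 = 0.62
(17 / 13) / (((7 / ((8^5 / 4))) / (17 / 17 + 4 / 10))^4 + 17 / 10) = 382805968326492160 / 497647758824480433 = 0.77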